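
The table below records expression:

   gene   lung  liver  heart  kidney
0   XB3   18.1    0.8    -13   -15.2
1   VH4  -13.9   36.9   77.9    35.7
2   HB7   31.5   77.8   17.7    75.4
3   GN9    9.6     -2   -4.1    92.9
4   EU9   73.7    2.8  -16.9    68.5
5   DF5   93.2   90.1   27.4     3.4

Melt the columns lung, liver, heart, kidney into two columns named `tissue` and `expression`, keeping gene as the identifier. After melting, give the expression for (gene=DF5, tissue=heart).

Unpivoting turns each (gene, wide-column) pair into one long row.
The wide cell at row DF5, column heart holds 27.4, so the long row (DF5, heart) has expression=27.4.

27.4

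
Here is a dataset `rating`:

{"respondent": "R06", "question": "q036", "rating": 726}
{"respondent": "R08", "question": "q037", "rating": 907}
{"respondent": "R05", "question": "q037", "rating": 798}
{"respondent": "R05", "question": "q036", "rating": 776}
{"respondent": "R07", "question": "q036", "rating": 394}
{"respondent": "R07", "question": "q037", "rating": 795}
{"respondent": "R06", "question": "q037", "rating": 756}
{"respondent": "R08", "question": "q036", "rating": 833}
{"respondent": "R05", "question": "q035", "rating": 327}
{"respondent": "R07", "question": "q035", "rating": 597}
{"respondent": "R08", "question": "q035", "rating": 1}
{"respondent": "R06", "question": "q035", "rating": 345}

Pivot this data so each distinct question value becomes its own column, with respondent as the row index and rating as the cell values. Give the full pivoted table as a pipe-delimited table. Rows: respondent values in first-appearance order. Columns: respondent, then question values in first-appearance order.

| respondent | q036 | q037 | q035 |
| R06 | 726 | 756 | 345 |
| R08 | 833 | 907 | 1 |
| R05 | 776 | 798 | 327 |
| R07 | 394 | 795 | 597 |

Columns: respondent plus the 3 distinct question values (q036, q037, q035).
For example, row R06 column q036 takes rating=726 from the long row (R06, q036).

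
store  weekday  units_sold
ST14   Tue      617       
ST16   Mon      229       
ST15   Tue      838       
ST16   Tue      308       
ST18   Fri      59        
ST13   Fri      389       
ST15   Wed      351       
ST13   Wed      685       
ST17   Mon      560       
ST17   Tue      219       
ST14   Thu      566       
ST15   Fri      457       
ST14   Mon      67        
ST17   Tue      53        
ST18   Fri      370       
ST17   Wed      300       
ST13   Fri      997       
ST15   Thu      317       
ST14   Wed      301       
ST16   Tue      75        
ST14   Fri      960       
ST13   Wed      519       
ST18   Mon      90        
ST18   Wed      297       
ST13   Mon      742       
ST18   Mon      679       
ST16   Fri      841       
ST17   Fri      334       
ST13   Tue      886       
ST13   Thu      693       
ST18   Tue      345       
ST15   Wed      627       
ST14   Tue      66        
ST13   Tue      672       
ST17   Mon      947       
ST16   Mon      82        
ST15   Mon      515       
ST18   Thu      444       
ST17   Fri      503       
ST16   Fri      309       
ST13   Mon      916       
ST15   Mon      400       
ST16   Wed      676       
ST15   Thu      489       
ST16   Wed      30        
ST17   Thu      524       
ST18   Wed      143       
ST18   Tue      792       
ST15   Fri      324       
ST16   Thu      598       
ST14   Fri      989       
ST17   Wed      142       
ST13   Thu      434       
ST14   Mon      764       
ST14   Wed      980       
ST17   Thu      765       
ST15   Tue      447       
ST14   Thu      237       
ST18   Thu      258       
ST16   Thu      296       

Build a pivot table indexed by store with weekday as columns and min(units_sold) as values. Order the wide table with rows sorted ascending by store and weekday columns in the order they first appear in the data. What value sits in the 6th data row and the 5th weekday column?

258

With rows sorted ascending by store, row 6 is store=ST18. weekday columns in first-appearance order: Tue, Mon, Fri, Wed, Thu; column 5 is Thu.
Long rows with store=ST18, weekday=Thu: min(444, 258) = 258.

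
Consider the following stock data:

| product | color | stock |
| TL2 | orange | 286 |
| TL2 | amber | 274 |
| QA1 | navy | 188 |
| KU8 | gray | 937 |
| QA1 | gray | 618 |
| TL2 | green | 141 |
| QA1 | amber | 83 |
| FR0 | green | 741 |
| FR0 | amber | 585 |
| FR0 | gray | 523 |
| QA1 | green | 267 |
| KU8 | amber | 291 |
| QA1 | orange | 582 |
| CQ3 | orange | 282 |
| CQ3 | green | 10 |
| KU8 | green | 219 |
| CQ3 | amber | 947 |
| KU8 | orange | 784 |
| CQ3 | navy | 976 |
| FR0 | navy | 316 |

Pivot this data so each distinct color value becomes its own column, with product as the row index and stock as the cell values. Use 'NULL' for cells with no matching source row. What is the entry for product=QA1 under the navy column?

188

The long row with product=QA1, color=navy has stock=188.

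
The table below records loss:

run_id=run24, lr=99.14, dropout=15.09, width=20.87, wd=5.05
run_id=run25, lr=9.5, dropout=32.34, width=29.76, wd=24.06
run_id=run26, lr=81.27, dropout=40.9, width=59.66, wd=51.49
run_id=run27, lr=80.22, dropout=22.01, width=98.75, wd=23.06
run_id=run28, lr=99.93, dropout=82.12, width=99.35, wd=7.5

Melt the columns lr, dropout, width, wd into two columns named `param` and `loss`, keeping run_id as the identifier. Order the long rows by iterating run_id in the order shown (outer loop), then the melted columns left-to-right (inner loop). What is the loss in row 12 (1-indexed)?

51.49

20 rows total (5 × 4). Row 12: index ⌊(12-1)/4⌋ = 2 into run_id → run26; (12-1) mod 4 = 3 into the melted columns → wd.
So row 12 is (run26, wd, 51.49); loss = 51.49.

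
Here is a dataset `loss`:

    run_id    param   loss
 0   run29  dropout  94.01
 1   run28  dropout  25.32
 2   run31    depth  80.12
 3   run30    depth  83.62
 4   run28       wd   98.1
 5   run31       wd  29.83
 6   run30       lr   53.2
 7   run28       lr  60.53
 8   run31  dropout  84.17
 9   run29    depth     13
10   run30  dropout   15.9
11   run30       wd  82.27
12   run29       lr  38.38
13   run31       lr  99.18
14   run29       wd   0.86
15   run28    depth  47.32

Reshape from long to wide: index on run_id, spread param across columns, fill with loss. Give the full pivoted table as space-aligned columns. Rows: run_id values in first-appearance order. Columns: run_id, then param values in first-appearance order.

Columns: run_id plus the 4 distinct param values (dropout, depth, wd, lr).
For example, row run29 column dropout takes loss=94.01 from the long row (run29, dropout).

run_id  dropout  depth  wd     lr   
run29   94.01    13     0.86   38.38
run28   25.32    47.32  98.1   60.53
run31   84.17    80.12  29.83  99.18
run30   15.9     83.62  82.27  53.2 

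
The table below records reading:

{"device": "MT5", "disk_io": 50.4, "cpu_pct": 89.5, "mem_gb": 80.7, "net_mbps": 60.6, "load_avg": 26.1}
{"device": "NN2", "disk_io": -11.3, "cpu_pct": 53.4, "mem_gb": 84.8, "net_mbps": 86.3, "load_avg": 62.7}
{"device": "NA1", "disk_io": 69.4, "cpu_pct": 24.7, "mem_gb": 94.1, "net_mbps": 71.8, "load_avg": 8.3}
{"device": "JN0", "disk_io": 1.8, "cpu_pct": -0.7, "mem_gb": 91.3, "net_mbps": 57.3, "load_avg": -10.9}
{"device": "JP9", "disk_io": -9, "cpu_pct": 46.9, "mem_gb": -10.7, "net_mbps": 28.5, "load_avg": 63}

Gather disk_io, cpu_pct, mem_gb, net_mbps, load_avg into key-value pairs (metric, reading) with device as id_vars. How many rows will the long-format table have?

25

5 device values × 5 melted columns = 25 rows.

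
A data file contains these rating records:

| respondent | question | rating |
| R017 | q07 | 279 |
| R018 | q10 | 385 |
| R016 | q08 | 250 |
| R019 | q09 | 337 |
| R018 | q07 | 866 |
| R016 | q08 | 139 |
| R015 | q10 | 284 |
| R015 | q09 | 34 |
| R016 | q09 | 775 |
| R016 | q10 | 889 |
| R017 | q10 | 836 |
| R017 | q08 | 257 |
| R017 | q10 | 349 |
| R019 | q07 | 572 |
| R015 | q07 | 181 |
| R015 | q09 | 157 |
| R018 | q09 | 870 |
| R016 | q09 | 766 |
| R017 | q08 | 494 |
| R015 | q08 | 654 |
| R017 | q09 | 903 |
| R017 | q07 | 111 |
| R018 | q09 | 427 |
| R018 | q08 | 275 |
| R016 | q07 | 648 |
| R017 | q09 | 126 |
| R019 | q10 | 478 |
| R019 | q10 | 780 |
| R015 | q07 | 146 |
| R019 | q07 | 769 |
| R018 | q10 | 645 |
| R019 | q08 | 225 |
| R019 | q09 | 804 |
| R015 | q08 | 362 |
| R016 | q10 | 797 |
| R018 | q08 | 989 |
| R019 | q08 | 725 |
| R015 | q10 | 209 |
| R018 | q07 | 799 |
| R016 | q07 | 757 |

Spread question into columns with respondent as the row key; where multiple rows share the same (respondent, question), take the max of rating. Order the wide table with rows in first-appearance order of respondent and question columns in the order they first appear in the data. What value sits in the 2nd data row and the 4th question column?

With rows in first-appearance order of respondent, row 2 is respondent=R018. question columns in first-appearance order: q07, q10, q08, q09; column 4 is q09.
Long rows with respondent=R018, question=q09: max(870, 427) = 870.

870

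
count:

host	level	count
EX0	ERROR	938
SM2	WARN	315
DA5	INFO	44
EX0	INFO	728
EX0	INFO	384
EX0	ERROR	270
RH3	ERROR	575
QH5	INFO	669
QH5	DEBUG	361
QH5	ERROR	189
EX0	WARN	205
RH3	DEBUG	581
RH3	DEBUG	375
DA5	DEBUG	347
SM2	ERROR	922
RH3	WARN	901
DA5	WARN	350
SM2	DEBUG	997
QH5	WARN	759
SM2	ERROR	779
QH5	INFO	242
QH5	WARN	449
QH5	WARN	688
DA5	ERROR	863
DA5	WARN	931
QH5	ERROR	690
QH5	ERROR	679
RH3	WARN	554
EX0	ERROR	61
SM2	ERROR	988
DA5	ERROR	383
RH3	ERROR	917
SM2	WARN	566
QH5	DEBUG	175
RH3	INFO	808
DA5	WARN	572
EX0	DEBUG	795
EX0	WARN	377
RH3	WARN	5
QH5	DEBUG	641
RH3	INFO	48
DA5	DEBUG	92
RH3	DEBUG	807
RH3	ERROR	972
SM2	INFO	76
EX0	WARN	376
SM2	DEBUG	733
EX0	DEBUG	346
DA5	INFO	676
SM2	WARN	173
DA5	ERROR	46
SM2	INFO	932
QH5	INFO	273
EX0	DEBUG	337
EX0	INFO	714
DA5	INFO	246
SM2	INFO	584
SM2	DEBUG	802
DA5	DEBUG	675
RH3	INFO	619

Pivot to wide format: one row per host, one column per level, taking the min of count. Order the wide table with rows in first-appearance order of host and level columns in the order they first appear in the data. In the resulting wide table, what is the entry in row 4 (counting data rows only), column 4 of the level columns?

With rows in first-appearance order of host, row 4 is host=RH3. level columns in first-appearance order: ERROR, WARN, INFO, DEBUG; column 4 is DEBUG.
Long rows with host=RH3, level=DEBUG: min(581, 375, 807) = 375.

375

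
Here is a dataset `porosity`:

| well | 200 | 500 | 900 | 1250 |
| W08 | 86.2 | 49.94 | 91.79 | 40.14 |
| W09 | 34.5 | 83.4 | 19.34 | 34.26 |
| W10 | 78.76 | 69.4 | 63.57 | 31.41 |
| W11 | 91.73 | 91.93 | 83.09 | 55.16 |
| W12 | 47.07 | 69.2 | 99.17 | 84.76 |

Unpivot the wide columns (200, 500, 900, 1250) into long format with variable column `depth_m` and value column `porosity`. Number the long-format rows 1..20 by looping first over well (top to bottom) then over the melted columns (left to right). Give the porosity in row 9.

78.76

20 rows total (5 × 4). Row 9: index ⌊(9-1)/4⌋ = 2 into well → W10; (9-1) mod 4 = 0 into the melted columns → 200.
So row 9 is (W10, 200, 78.76); porosity = 78.76.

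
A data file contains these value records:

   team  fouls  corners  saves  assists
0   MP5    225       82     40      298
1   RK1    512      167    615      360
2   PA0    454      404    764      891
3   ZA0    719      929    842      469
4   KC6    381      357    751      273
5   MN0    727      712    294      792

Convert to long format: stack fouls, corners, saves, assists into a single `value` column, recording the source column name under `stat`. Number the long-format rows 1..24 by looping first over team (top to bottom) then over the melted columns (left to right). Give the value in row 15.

842

24 rows total (6 × 4). Row 15: index ⌊(15-1)/4⌋ = 3 into team → ZA0; (15-1) mod 4 = 2 into the melted columns → saves.
So row 15 is (ZA0, saves, 842); value = 842.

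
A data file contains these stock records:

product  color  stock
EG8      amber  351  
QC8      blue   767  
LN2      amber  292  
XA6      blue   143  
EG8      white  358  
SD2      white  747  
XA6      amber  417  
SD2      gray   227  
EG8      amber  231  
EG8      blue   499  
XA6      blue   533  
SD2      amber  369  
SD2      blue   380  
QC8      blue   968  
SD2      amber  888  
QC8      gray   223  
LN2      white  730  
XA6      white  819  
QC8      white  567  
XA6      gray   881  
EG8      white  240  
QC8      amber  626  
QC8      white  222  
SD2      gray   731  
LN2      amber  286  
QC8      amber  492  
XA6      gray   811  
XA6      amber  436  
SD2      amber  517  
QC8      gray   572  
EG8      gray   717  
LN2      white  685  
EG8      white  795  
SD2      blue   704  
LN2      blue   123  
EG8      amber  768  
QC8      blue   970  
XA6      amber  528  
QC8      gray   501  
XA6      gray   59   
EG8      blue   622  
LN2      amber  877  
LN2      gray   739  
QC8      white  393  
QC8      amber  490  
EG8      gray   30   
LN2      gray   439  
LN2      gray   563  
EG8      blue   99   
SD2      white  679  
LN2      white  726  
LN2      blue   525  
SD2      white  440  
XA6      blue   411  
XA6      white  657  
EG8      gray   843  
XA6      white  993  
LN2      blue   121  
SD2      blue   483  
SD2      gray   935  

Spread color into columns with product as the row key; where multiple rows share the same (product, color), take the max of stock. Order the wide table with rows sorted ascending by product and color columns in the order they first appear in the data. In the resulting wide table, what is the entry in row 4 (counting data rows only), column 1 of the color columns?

888

With rows sorted ascending by product, row 4 is product=SD2. color columns in first-appearance order: amber, blue, white, gray; column 1 is amber.
Long rows with product=SD2, color=amber: max(369, 888, 517) = 888.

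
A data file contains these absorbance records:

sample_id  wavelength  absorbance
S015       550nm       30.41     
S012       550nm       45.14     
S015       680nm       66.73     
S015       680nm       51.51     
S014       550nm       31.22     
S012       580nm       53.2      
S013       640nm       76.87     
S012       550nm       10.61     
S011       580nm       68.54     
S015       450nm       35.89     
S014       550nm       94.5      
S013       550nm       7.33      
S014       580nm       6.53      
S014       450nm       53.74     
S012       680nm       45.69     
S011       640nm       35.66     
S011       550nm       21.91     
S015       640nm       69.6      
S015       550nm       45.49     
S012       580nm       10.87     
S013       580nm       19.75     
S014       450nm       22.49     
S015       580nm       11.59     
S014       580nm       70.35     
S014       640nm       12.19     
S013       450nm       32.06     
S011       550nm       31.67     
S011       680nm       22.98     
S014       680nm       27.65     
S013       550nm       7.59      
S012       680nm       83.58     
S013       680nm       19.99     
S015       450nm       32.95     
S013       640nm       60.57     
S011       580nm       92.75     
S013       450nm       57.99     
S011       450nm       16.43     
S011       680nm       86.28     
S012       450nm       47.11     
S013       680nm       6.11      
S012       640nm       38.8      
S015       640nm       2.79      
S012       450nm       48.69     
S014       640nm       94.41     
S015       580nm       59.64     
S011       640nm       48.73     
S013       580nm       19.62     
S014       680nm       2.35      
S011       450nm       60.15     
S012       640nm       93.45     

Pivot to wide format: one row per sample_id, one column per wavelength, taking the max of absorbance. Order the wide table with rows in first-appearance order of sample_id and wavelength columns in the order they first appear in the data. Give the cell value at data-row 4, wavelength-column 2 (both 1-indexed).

With rows in first-appearance order of sample_id, row 4 is sample_id=S013. wavelength columns in first-appearance order: 550nm, 680nm, 580nm, 640nm, 450nm; column 2 is 680nm.
Long rows with sample_id=S013, wavelength=680nm: max(19.99, 6.11) = 19.99.

19.99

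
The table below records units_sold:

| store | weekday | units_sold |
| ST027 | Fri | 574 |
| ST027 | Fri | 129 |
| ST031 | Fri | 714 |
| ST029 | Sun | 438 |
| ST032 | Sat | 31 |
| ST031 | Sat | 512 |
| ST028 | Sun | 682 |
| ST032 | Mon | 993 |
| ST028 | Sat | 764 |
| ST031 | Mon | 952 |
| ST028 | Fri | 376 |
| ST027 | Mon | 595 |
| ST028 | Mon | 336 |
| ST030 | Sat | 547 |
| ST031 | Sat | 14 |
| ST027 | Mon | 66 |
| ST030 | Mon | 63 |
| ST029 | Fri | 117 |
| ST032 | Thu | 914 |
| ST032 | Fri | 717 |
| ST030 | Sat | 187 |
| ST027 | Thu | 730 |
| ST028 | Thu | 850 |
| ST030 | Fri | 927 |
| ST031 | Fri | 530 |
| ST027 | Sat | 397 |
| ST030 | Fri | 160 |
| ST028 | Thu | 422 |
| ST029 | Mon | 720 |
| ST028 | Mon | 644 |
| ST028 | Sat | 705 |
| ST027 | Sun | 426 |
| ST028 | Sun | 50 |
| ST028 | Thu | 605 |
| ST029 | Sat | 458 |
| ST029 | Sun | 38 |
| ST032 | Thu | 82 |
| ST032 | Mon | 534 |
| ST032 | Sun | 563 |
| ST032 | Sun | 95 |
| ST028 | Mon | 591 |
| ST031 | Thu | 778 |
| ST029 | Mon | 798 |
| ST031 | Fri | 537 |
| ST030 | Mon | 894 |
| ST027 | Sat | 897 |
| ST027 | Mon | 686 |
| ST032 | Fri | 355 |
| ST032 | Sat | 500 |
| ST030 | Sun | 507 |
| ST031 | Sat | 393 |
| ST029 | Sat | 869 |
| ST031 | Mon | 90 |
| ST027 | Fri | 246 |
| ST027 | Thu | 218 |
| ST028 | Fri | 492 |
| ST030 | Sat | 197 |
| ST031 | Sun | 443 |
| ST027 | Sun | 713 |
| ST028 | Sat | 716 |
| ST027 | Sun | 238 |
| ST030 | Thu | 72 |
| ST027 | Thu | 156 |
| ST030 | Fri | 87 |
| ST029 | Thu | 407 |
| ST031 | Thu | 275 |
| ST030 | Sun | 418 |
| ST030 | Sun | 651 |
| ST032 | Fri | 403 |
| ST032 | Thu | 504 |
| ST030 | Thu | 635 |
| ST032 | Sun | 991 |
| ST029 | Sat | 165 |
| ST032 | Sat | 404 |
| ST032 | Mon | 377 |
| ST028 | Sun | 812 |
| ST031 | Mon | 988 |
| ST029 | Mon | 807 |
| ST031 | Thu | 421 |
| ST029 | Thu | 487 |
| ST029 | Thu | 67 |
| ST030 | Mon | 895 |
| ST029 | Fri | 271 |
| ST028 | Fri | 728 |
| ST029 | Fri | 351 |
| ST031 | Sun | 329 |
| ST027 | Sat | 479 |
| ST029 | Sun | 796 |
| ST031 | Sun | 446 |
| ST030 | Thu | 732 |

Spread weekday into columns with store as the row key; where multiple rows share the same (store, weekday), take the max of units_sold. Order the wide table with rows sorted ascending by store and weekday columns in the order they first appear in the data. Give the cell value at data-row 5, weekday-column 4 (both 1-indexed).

988

With rows sorted ascending by store, row 5 is store=ST031. weekday columns in first-appearance order: Fri, Sun, Sat, Mon, Thu; column 4 is Mon.
Long rows with store=ST031, weekday=Mon: max(952, 90, 988) = 988.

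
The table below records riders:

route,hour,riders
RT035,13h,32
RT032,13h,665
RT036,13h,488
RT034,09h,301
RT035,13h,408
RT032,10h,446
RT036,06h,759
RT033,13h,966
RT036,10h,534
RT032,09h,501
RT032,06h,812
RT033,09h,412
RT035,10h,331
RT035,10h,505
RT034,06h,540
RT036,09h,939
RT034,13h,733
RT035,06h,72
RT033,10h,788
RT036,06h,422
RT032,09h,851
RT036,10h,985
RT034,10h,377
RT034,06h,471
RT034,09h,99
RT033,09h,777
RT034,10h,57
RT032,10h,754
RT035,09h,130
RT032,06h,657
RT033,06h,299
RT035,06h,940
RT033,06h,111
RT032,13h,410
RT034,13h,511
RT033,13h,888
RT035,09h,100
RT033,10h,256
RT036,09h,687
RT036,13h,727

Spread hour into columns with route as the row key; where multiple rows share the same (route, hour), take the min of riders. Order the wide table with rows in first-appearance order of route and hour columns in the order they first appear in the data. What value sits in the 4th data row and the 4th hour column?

471

With rows in first-appearance order of route, row 4 is route=RT034. hour columns in first-appearance order: 13h, 09h, 10h, 06h; column 4 is 06h.
Long rows with route=RT034, hour=06h: min(540, 471) = 471.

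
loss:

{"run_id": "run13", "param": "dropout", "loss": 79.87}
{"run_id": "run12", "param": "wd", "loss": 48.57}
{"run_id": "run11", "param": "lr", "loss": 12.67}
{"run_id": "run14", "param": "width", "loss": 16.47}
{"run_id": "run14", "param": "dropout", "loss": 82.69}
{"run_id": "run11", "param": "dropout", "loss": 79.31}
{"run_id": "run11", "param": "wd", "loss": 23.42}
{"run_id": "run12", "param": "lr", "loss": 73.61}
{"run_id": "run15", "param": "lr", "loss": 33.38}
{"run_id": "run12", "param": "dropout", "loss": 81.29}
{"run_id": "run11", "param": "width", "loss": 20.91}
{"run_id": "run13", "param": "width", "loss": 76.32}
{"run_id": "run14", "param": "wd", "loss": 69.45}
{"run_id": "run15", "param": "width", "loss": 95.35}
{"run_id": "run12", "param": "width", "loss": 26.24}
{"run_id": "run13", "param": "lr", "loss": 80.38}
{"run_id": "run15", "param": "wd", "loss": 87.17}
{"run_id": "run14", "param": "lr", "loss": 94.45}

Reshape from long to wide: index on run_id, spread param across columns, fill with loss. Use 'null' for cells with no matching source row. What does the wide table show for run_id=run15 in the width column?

95.35

The long row with run_id=run15, param=width has loss=95.35.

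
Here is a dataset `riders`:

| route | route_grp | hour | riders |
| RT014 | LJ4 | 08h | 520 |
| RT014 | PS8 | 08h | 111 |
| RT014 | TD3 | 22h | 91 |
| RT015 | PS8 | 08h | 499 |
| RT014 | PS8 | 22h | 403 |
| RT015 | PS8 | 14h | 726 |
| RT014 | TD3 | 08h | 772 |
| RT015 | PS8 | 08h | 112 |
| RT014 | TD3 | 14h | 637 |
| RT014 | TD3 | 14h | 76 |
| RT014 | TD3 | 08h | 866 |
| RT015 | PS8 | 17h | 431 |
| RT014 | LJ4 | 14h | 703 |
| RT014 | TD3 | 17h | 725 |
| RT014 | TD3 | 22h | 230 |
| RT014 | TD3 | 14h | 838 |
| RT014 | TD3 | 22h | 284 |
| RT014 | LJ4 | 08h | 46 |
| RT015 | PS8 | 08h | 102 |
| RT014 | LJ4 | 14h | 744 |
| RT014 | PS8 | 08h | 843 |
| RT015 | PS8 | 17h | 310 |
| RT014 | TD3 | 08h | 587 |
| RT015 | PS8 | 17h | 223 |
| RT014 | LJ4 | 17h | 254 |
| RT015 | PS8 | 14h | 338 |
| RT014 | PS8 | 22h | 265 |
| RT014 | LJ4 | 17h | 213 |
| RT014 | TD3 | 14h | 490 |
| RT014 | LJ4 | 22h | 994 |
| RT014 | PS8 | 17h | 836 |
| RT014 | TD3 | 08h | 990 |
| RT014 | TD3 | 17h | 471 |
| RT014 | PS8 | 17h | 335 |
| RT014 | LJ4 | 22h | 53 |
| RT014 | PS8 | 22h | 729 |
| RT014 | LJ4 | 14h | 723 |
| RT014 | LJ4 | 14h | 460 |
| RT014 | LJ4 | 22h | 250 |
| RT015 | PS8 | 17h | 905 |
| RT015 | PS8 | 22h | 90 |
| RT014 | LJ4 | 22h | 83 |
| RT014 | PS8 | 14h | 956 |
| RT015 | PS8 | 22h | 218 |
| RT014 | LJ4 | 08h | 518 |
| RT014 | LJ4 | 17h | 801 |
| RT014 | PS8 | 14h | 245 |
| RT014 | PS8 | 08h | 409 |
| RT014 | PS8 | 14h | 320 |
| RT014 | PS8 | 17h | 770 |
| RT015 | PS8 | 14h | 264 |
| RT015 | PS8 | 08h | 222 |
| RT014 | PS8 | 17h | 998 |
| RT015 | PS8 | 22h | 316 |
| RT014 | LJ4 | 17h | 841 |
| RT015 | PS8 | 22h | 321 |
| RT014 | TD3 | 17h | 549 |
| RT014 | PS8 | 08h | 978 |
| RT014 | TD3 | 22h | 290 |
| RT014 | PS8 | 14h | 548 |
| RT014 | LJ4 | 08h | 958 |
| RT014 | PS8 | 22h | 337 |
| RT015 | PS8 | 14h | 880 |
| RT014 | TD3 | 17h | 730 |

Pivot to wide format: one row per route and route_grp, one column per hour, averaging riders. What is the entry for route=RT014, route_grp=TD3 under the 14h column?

Rows with route=RT014, route_grp=TD3 and hour=14h: riders values are 637, 76, 838, 490.
(637 + 76 + 838 + 490) / 4 = 510.25.

510.25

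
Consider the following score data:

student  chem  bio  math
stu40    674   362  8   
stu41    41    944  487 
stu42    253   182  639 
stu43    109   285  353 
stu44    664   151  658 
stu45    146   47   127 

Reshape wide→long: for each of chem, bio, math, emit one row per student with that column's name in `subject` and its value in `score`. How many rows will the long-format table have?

6 student values × 3 melted columns = 18 rows.

18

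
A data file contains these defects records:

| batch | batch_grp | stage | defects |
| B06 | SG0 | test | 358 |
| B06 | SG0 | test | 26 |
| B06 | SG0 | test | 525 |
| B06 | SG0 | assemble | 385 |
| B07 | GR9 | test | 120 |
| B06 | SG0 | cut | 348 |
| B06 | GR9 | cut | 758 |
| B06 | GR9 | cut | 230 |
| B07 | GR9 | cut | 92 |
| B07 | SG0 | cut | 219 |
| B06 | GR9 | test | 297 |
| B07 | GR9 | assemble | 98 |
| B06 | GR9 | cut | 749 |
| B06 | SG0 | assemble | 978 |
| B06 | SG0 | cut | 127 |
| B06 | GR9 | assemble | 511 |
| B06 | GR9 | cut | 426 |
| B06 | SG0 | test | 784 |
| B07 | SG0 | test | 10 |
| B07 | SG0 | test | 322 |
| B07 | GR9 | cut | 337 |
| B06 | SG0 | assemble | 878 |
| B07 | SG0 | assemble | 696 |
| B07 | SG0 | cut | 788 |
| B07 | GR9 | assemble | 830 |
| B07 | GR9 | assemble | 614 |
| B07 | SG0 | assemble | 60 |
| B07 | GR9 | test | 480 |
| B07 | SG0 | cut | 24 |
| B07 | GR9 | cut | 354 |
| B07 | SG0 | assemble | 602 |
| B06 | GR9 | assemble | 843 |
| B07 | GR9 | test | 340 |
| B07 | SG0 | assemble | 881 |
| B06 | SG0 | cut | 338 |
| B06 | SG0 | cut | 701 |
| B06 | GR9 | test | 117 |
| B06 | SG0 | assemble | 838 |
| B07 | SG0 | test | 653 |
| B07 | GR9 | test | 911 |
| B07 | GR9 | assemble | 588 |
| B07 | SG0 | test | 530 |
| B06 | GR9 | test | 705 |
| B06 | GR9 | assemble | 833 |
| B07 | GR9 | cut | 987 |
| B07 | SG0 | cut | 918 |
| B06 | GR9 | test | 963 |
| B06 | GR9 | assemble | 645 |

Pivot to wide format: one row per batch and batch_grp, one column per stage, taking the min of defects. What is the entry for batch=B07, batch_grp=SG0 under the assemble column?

60

Rows with batch=B07, batch_grp=SG0 and stage=assemble: defects values are 696, 60, 602, 881.
min(696, 60, 602, 881) = 60.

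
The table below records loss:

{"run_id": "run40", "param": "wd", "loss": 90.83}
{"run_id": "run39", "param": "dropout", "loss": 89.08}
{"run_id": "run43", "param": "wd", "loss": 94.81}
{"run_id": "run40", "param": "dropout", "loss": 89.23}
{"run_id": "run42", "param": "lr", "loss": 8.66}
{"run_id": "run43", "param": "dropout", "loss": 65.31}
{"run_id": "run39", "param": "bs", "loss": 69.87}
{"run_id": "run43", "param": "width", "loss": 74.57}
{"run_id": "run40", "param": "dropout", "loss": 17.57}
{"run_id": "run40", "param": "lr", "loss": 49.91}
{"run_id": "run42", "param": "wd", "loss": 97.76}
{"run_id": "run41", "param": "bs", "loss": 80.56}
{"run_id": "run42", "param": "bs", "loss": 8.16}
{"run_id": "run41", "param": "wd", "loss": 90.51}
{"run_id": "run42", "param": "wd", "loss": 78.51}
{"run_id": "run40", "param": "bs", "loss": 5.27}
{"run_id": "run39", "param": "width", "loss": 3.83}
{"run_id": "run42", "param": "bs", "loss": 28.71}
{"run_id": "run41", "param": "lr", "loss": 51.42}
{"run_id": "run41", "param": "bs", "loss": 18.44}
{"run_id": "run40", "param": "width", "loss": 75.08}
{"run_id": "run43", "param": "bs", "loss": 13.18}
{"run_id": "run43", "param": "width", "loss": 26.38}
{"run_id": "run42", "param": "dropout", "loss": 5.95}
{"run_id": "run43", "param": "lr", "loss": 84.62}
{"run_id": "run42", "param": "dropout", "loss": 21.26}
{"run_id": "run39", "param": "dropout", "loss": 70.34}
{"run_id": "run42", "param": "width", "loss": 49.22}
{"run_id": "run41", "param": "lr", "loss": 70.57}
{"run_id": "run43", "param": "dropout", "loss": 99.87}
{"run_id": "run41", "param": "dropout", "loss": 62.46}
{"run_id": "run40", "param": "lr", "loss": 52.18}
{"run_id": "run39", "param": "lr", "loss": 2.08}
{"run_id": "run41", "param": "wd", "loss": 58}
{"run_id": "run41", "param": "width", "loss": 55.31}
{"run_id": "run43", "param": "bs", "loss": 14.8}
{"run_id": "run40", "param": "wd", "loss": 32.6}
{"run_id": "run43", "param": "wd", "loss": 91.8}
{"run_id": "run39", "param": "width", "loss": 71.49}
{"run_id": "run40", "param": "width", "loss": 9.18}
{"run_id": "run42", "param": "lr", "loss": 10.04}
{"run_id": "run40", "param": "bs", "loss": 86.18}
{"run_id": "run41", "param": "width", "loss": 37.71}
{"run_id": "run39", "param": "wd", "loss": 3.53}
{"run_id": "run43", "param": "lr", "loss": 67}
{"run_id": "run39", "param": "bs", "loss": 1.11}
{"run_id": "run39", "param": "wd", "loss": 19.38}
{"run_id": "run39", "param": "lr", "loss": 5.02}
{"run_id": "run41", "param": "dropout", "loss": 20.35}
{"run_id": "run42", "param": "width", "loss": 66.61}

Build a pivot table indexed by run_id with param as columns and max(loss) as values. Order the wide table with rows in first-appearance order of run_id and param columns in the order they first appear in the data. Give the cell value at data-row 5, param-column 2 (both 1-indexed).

62.46

With rows in first-appearance order of run_id, row 5 is run_id=run41. param columns in first-appearance order: wd, dropout, lr, bs, width; column 2 is dropout.
Long rows with run_id=run41, param=dropout: max(62.46, 20.35) = 62.46.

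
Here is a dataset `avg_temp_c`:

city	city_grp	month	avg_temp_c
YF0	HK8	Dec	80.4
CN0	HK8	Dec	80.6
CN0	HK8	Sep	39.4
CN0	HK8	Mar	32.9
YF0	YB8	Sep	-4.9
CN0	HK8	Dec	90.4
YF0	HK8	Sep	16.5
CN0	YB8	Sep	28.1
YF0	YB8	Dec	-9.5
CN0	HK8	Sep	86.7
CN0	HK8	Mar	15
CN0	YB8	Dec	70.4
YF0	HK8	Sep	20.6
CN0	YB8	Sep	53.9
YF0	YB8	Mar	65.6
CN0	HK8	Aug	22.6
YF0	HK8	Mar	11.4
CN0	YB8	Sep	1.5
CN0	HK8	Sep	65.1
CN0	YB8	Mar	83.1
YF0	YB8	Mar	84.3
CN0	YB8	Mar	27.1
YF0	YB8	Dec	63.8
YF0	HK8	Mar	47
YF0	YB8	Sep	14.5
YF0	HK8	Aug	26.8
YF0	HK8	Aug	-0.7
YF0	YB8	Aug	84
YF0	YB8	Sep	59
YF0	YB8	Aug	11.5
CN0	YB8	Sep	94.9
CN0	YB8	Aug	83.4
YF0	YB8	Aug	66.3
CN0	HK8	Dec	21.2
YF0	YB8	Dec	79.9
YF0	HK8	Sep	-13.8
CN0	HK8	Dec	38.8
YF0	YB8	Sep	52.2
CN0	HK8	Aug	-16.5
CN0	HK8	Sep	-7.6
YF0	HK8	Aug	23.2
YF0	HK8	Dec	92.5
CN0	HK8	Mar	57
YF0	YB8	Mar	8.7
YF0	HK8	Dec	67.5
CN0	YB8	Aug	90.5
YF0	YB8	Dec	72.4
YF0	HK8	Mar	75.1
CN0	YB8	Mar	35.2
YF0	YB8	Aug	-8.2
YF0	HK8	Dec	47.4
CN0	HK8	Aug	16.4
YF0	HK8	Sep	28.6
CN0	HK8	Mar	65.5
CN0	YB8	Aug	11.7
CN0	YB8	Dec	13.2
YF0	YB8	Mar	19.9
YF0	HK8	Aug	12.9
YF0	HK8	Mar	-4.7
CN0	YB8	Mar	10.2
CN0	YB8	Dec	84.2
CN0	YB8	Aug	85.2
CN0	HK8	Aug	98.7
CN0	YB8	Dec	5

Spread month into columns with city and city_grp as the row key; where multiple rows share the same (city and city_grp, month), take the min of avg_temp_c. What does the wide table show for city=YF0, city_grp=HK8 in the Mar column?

-4.7

Rows with city=YF0, city_grp=HK8 and month=Mar: avg_temp_c values are 11.4, 47, 75.1, -4.7.
min(11.4, 47, 75.1, -4.7) = -4.7.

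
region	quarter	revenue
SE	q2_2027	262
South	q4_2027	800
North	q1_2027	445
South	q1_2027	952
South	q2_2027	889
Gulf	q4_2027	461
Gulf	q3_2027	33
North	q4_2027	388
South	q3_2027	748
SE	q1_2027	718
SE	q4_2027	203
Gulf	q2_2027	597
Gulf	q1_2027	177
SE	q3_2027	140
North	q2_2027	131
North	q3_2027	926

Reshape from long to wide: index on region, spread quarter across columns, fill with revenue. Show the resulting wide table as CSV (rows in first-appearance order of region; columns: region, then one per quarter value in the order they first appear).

Columns: region plus the 4 distinct quarter values (q2_2027, q4_2027, q1_2027, q3_2027).
For example, row SE column q2_2027 takes revenue=262 from the long row (SE, q2_2027).

region,q2_2027,q4_2027,q1_2027,q3_2027
SE,262,203,718,140
South,889,800,952,748
North,131,388,445,926
Gulf,597,461,177,33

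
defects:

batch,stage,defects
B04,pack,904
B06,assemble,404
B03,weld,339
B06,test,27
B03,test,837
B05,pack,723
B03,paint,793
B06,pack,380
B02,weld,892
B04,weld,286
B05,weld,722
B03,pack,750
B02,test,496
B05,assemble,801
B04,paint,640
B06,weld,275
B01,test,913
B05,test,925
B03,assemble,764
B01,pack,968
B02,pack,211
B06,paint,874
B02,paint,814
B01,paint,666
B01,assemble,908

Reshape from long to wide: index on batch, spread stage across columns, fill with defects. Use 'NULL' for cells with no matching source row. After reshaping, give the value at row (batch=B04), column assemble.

No long-format row has batch=B04 and stage=assemble, so the cell is NULL.

NULL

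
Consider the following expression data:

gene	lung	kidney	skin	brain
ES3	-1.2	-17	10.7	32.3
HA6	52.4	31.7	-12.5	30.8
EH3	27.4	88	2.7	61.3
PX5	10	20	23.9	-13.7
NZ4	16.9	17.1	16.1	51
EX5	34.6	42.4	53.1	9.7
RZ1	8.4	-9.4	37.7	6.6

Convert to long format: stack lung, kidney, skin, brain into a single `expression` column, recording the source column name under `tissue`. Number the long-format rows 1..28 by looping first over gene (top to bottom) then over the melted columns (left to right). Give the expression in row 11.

2.7

28 rows total (7 × 4). Row 11: index ⌊(11-1)/4⌋ = 2 into gene → EH3; (11-1) mod 4 = 2 into the melted columns → skin.
So row 11 is (EH3, skin, 2.7); expression = 2.7.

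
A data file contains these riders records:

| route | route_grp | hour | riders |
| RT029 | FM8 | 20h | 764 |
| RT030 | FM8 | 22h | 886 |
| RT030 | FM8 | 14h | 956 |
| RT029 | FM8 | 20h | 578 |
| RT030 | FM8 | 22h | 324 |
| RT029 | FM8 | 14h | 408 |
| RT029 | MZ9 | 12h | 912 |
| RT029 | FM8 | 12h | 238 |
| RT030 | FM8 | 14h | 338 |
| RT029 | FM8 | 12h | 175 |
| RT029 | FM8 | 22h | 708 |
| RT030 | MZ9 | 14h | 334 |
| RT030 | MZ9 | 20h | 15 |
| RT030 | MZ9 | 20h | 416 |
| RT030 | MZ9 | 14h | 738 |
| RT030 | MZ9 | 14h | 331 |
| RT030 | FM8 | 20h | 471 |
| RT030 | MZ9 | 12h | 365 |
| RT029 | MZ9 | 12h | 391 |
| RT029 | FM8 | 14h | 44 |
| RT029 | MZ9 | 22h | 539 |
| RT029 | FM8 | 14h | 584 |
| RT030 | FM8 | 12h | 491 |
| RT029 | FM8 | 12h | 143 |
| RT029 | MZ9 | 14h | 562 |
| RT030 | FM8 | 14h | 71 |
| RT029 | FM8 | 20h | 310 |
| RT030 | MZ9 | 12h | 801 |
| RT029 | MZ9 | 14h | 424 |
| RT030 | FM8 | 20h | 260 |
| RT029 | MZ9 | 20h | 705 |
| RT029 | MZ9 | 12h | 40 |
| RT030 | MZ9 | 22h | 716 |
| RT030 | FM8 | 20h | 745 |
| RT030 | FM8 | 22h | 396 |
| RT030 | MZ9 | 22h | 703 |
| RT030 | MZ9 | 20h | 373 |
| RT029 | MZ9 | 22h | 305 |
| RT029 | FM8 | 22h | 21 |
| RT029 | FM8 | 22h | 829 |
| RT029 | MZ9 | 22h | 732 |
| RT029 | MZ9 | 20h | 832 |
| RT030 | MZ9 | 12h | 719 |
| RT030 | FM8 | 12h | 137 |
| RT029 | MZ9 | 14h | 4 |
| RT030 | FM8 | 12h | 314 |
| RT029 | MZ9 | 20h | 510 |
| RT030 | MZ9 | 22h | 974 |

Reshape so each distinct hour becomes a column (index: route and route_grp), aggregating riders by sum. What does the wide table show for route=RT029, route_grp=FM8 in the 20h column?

Rows with route=RT029, route_grp=FM8 and hour=20h: riders values are 764, 578, 310.
764 + 578 + 310 = 1652.

1652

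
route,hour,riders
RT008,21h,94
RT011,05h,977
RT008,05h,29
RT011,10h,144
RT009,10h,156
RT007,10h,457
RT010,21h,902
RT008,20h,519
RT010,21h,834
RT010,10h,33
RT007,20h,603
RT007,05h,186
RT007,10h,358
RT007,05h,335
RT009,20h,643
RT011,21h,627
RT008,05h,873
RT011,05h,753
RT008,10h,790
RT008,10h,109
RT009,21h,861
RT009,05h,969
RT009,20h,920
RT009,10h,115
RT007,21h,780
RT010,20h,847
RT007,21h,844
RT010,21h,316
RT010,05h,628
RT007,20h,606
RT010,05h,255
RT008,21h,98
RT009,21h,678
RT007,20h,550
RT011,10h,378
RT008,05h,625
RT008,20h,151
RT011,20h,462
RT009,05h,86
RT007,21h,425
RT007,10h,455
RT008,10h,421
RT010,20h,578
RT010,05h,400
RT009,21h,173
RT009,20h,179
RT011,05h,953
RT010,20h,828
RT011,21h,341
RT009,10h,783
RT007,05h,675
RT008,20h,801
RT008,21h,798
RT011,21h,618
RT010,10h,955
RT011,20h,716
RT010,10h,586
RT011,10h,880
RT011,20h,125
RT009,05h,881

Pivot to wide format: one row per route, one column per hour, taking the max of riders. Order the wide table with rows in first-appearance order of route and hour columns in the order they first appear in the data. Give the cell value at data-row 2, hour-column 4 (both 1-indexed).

With rows in first-appearance order of route, row 2 is route=RT011. hour columns in first-appearance order: 21h, 05h, 10h, 20h; column 4 is 20h.
Long rows with route=RT011, hour=20h: max(462, 716, 125) = 716.

716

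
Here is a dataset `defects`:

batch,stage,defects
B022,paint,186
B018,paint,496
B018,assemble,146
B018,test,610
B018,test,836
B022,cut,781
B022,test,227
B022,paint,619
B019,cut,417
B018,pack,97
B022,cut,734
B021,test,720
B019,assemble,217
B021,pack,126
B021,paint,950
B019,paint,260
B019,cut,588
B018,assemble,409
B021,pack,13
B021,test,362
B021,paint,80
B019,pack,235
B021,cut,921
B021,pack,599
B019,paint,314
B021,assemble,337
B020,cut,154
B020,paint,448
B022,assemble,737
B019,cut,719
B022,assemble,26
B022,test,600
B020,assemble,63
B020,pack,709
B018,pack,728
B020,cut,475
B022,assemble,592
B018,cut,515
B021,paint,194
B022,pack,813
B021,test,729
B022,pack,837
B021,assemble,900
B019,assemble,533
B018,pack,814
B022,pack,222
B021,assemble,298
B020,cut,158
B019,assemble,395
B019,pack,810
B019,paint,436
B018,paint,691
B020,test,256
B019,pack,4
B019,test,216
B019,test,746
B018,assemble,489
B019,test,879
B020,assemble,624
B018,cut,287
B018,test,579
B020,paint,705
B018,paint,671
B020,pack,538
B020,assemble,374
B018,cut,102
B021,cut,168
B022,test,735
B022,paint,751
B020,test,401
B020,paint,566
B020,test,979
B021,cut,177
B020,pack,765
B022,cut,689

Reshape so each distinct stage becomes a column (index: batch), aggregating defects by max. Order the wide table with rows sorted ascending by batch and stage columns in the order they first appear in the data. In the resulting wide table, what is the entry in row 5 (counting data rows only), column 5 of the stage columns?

837

With rows sorted ascending by batch, row 5 is batch=B022. stage columns in first-appearance order: paint, assemble, test, cut, pack; column 5 is pack.
Long rows with batch=B022, stage=pack: max(813, 837, 222) = 837.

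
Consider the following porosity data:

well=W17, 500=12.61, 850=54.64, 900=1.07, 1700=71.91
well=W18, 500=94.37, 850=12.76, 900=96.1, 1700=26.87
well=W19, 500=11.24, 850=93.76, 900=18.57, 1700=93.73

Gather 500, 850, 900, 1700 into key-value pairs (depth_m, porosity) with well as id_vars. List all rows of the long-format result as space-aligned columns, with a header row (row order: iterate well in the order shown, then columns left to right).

Each (well, column) pair becomes one row: 3 × 4 = 12 rows.
For example, (W17, 500) → porosity=12.61.

well  depth_m  porosity
W17   500      12.61   
W17   850      54.64   
W17   900      1.07    
W17   1700     71.91   
W18   500      94.37   
W18   850      12.76   
W18   900      96.1    
W18   1700     26.87   
W19   500      11.24   
W19   850      93.76   
W19   900      18.57   
W19   1700     93.73   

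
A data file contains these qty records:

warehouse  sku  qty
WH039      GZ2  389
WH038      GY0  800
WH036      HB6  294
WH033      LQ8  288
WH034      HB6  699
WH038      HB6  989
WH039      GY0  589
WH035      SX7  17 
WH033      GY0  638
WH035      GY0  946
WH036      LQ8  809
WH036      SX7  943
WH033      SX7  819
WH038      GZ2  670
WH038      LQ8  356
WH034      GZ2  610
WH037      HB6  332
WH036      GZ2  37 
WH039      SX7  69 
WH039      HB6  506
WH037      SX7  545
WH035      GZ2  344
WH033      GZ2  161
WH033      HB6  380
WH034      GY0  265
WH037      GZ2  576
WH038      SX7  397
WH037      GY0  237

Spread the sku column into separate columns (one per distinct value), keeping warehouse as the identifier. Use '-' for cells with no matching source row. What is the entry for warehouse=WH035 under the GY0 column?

946

The long row with warehouse=WH035, sku=GY0 has qty=946.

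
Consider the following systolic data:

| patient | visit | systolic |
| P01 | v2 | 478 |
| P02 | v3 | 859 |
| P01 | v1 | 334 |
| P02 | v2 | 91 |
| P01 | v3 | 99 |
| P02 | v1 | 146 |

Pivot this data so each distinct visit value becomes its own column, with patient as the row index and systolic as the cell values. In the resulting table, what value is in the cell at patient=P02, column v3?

Wide layout: rows indexed by patient, columns are the 3 distinct visit values (v2, v3, v1).
Cell (patient=P02, visit=v3) draws from the long row where patient=P02 and visit=v3, which has systolic=859.

859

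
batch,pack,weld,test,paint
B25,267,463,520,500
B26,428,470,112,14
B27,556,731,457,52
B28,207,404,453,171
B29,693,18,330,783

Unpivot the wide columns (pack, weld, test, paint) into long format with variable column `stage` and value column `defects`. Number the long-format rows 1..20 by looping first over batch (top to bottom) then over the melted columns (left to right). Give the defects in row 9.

556

20 rows total (5 × 4). Row 9: index ⌊(9-1)/4⌋ = 2 into batch → B27; (9-1) mod 4 = 0 into the melted columns → pack.
So row 9 is (B27, pack, 556); defects = 556.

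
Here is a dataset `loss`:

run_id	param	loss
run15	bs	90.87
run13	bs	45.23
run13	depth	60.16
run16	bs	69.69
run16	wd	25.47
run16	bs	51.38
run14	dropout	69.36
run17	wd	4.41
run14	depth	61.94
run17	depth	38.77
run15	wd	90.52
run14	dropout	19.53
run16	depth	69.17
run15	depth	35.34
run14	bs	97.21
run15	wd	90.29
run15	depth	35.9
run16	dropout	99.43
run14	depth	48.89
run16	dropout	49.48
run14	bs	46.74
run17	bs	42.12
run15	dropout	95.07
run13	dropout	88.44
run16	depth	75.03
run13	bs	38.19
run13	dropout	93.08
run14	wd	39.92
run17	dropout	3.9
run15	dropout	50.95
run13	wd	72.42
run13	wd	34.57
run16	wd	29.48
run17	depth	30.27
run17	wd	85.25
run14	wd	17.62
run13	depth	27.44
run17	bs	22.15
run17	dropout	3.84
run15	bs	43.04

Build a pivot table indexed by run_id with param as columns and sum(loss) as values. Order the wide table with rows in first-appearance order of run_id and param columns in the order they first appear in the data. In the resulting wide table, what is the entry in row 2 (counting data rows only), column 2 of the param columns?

With rows in first-appearance order of run_id, row 2 is run_id=run13. param columns in first-appearance order: bs, depth, wd, dropout; column 2 is depth.
Long rows with run_id=run13, param=depth: 60.16 + 27.44 = 87.60.

87.60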